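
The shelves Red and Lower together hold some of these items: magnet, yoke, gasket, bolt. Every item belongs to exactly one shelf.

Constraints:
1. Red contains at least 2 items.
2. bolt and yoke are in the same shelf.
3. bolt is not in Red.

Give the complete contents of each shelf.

From (3): bolt ∉ Red.
(2): yoke matches bolt: yoke ∉ Red.
Only one shelf left: yoke ∈ Lower.
Only one shelf left: bolt ∈ Lower.
(1): only 2 candidates remain for Red, so all are in.

Red = {gasket, magnet}; Lower = {bolt, yoke}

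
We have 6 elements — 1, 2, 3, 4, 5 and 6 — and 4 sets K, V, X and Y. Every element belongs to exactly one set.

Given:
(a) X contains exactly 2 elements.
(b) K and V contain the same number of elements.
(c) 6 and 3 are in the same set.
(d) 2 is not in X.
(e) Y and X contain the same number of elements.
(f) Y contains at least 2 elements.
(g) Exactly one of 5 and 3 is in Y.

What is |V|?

1

From (d): 2 ∉ X.
Suppose 3 ∈ K: no assignment then satisfies all the clues, so 3 ∉ K.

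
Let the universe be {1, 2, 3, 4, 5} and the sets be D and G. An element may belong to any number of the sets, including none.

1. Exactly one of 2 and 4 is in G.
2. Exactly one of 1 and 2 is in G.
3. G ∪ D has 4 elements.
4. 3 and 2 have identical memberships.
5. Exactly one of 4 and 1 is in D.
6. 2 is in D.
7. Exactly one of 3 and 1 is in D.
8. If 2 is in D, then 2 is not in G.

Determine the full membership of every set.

D = {2, 3, 4}; G = {1, 4}

From (6): 2 ∈ D.
(4): 3 matches 2: 3 ∈ D.
(7) (exactly one): 1 ∉ D.
(8): 2 ∉ G.
(1) (exactly one): 4 ∈ G.
(2) (exactly one): 1 ∈ G.
(4): 3 matches 2: 3 ∉ G.
(5) (exactly one): 4 ∈ D.
Suppose 5 ∈ D: no assignment then satisfies all the clues, so 5 ∉ D.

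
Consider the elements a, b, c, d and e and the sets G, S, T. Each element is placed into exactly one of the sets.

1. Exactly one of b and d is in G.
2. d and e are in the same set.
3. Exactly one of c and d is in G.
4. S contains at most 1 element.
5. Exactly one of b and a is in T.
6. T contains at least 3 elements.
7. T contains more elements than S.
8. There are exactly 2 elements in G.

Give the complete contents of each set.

G = {b, c}; S = {}; T = {a, d, e}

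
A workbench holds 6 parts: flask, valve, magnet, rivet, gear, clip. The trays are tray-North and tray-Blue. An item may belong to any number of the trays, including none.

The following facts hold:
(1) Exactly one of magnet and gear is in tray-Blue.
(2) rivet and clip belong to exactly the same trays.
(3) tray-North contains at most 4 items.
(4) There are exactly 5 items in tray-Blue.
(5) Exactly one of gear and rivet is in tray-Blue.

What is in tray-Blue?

tray-Blue = {clip, flask, magnet, rivet, valve}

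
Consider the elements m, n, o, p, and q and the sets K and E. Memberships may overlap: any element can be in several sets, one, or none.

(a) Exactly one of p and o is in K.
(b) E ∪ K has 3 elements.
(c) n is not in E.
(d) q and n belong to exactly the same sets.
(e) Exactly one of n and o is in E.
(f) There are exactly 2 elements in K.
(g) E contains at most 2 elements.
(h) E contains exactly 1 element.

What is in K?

K = {m, p}

From (c): n ∉ E.
(d): q matches n: q ∉ E.
(e) (exactly one): o ∈ E.
(h): E already has 1, so the rest are out.
Suppose m ∉ K: no assignment then satisfies all the clues, so m ∈ K.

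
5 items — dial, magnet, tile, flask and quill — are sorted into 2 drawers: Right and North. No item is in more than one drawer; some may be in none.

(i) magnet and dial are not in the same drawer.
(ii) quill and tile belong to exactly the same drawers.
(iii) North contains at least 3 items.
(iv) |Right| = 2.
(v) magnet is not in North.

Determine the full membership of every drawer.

Right = {flask, magnet}; North = {dial, quill, tile}

From (v): magnet ∉ North.
Suppose dial ∈ Right: no assignment then satisfies all the clues, so dial ∉ Right.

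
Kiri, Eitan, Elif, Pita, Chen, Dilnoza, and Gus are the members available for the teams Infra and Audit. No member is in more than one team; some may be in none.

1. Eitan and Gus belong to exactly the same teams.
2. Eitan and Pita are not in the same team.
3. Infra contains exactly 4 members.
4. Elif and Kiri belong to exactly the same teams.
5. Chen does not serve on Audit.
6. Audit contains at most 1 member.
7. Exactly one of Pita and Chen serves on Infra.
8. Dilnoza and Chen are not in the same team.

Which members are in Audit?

Audit = {}

From (5): Chen ∉ Audit.
Suppose Kiri ∈ Audit: no assignment then satisfies all the clues, so Kiri ∉ Audit.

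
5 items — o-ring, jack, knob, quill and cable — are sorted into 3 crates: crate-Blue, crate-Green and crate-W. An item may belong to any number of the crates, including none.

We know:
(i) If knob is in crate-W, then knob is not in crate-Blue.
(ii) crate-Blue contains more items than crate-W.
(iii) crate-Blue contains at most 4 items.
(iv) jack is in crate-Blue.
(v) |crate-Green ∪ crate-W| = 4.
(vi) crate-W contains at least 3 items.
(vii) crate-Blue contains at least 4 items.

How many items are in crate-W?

3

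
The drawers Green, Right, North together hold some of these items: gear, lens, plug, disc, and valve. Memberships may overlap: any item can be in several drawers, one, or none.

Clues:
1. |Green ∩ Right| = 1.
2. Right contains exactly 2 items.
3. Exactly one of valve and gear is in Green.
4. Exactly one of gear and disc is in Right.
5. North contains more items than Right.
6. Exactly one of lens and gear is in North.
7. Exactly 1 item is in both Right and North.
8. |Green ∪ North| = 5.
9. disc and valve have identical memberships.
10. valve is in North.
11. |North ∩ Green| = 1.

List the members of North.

North = {disc, lens, plug, valve}

From (10): valve ∈ North.
(9): disc matches valve: disc ∈ North.
Suppose gear ∈ North: no assignment then satisfies all the clues, so gear ∉ North.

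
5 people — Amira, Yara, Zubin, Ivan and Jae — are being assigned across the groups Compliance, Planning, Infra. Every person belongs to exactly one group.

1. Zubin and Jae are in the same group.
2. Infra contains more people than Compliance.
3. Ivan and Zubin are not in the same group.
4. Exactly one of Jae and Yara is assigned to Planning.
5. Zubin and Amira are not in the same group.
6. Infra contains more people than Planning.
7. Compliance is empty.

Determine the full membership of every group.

(7): Compliance already has 0, so the rest are out.
Suppose Amira ∈ Planning: no assignment then satisfies all the clues, so Amira ∉ Planning.

Compliance = {}; Planning = {Jae, Zubin}; Infra = {Amira, Ivan, Yara}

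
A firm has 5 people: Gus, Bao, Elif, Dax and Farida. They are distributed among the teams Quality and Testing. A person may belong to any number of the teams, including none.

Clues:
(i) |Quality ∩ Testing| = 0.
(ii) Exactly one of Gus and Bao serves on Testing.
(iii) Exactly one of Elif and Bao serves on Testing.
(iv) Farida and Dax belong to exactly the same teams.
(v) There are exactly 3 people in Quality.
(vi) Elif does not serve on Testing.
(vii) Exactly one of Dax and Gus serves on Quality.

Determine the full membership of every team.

Quality = {Dax, Elif, Farida}; Testing = {Bao}

From (vi): Elif ∉ Testing.
(iii) (exactly one): Bao ∈ Testing.
(ii) (exactly one): Gus ∉ Testing.
Suppose Gus ∈ Quality: no assignment then satisfies all the clues, so Gus ∉ Quality.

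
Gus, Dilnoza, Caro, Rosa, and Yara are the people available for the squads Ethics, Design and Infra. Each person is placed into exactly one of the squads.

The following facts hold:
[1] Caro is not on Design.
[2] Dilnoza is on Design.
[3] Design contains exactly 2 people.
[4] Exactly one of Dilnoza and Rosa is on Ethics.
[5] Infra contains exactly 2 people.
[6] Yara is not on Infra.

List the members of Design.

From (1): Caro ∉ Design.
From (2): Dilnoza ∈ Design.
From (6): Yara ∉ Infra.
(4) (exactly one): Rosa ∈ Ethics.
(5): only 2 candidates remain for Infra, so all are in.
(3): only 2 candidates remain for Design, so all are in.

Design = {Dilnoza, Yara}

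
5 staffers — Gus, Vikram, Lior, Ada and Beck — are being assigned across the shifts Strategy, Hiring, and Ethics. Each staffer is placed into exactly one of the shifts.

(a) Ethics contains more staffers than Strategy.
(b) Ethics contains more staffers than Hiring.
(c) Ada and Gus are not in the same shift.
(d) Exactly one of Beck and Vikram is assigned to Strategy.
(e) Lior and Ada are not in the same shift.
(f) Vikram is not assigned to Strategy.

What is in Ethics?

Ethics = {Gus, Lior, Vikram}

From (f): Vikram ∉ Strategy.
(d) (exactly one): Beck ∈ Strategy.
Suppose Gus ∉ Ethics: no assignment then satisfies all the clues, so Gus ∈ Ethics.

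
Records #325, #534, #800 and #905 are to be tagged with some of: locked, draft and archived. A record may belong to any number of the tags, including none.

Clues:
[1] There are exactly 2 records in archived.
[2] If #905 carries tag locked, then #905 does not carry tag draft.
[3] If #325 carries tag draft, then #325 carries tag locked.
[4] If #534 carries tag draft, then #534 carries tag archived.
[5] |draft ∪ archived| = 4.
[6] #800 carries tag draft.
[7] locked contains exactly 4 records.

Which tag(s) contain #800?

#800: draft, locked

From (6): #800 ∈ draft.
(7): only 4 candidates remain for locked, so all are in.
(2): #905 ∉ draft.
Suppose #800 ∈ archived: no assignment then satisfies all the clues, so #800 ∉ archived.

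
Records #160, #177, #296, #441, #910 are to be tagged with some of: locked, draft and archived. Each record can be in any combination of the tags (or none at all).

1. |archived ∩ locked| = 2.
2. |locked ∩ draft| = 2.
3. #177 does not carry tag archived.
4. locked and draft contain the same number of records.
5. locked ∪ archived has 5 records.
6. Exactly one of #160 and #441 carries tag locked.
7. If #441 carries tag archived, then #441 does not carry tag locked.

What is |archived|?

4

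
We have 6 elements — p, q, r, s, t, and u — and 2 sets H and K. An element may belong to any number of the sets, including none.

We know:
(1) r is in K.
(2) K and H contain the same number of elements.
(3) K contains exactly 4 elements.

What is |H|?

4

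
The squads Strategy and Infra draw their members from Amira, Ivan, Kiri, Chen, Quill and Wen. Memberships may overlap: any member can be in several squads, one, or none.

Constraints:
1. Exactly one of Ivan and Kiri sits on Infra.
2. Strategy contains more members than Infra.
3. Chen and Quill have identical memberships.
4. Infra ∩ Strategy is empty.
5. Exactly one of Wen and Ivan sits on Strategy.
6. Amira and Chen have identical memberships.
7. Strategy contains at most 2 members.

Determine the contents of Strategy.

Strategy = {Kiri, Wen}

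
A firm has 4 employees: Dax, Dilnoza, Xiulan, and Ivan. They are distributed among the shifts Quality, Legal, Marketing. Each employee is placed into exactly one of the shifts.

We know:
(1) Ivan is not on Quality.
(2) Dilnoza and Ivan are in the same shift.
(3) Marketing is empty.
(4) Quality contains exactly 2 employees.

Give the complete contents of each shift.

Quality = {Dax, Xiulan}; Legal = {Dilnoza, Ivan}; Marketing = {}

From (1): Ivan ∉ Quality.
(2): Dilnoza matches Ivan: Dilnoza ∉ Quality.
(3): Marketing already has 0, so the rest are out.
(4): only 2 candidates remain for Quality, so all are in.
Only one shift left: Dilnoza ∈ Legal.
Only one shift left: Ivan ∈ Legal.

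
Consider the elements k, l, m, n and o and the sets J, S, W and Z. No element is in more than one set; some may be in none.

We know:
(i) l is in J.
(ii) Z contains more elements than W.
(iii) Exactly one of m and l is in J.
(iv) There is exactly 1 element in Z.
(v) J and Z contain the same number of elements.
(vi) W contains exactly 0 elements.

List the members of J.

J = {l}

From (i): l ∈ J.
(iii) (exactly one): m ∉ J.
(vi): W already has 0, so the rest are out.
Suppose k ∈ J: no assignment then satisfies all the clues, so k ∉ J.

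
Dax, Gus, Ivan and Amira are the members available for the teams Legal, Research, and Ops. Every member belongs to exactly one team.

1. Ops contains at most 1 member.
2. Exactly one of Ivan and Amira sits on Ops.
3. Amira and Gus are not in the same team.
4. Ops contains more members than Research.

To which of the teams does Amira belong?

Amira: Ops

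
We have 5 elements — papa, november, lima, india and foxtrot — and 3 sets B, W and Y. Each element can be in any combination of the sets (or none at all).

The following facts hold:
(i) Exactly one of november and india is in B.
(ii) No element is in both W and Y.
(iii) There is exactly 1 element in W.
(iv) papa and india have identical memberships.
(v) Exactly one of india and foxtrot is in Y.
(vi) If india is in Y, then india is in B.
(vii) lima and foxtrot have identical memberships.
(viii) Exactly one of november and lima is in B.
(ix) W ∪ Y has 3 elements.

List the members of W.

W = {november}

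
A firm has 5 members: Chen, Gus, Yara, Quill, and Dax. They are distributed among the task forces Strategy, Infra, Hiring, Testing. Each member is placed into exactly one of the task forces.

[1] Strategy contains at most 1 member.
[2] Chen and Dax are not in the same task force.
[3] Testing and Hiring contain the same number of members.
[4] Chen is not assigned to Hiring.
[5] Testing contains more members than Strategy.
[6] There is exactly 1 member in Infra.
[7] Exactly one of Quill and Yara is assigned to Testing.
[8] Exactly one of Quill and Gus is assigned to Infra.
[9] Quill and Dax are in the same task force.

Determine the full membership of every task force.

Strategy = {}; Infra = {Gus}; Hiring = {Dax, Quill}; Testing = {Chen, Yara}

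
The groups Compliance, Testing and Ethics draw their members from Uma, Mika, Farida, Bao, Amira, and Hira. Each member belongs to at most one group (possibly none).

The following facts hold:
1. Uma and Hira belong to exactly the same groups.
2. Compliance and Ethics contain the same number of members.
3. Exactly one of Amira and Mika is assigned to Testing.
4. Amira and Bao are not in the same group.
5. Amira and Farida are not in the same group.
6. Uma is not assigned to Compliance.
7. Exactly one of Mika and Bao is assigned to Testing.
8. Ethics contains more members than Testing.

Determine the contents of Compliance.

Compliance = {Bao, Farida}

From (6): Uma ∉ Compliance.
(1): Hira matches Uma: Hira ∉ Compliance.
Suppose Mika ∈ Compliance: no assignment then satisfies all the clues, so Mika ∉ Compliance.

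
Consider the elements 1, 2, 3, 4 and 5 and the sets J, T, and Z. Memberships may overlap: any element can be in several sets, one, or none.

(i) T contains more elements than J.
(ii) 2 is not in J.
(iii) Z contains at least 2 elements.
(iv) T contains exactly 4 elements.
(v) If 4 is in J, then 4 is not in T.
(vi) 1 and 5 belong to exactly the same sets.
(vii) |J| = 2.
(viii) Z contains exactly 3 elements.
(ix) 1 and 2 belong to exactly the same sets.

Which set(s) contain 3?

From (ii): 2 ∉ J.
(ix): 1 matches 2: 1 ∉ J.
(vi): 5 matches 1: 5 ∉ J.
(vii): only 2 candidates remain for J, so all are in.
(v): 4 ∉ T.
(iv): only 4 candidates remain for T, so all are in.
Suppose 3 ∈ Z: no assignment then satisfies all the clues, so 3 ∉ Z.

3: J, T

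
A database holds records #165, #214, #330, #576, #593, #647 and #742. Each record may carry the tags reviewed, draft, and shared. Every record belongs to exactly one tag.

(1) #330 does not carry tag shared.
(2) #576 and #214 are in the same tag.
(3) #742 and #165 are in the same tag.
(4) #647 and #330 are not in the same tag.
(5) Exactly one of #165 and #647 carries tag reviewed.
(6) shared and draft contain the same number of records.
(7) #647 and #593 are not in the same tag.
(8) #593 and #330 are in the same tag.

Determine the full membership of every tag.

From (1): #330 ∉ shared.
(8): #593 matches #330: #593 ∉ shared.
Suppose #165 ∈ reviewed: no assignment then satisfies all the clues, so #165 ∉ reviewed.

reviewed = {#214, #576, #647}; draft = {#330, #593}; shared = {#165, #742}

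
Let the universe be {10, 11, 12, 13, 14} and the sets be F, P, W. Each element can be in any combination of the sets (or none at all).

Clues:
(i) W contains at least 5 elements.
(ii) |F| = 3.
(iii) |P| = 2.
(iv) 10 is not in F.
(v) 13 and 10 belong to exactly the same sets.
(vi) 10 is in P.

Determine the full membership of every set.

From (iv): 10 ∉ F.
From (vi): 10 ∈ P.
(i): only 5 candidates remain for W, so all are in.
(v): 13 matches 10: 13 ∉ F.
(v): 13 matches 10: 13 ∈ P.
(ii): only 3 candidates remain for F, so all are in.
(iii): P already has 2, so the rest are out.

F = {11, 12, 14}; P = {10, 13}; W = {10, 11, 12, 13, 14}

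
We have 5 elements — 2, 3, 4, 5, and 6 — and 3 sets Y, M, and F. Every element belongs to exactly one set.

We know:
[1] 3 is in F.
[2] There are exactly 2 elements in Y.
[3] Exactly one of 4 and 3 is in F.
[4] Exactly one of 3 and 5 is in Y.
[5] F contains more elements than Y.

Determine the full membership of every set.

Y = {4, 5}; M = {}; F = {2, 3, 6}

From (1): 3 ∈ F.
(3) (exactly one): 4 ∉ F.
(4) (exactly one): 5 ∈ Y.
Suppose 2 ∈ Y: no assignment then satisfies all the clues, so 2 ∉ Y.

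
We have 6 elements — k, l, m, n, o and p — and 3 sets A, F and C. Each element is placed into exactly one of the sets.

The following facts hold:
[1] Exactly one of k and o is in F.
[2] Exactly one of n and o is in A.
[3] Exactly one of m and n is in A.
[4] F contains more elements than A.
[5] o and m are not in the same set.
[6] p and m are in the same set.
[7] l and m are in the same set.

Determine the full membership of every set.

A = {n}; F = {k, l, m, p}; C = {o}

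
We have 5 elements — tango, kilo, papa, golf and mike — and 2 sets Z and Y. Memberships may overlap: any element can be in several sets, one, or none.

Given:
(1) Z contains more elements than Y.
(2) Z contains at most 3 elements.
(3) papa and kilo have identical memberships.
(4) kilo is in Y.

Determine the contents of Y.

From (4): kilo ∈ Y.
(3): papa matches kilo: papa ∈ Y.
Suppose tango ∈ Y: no assignment then satisfies all the clues, so tango ∉ Y.

Y = {kilo, papa}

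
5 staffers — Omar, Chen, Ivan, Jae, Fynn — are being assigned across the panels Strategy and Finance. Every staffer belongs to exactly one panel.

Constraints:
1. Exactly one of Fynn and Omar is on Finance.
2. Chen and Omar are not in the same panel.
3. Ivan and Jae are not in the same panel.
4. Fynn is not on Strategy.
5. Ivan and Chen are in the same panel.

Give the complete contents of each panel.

From (4): Fynn ∉ Strategy.
Only one panel left: Fynn ∈ Finance.
(1) (exactly one): Omar ∉ Finance.
Only one panel left: Omar ∈ Strategy.
(2): Chen ∉ Strategy.
(5): Ivan matches Chen: Ivan ∉ Strategy.
Only one panel left: Chen ∈ Finance.
Only one panel left: Ivan ∈ Finance.
(3): Jae ∉ Finance.
Only one panel left: Jae ∈ Strategy.

Strategy = {Jae, Omar}; Finance = {Chen, Fynn, Ivan}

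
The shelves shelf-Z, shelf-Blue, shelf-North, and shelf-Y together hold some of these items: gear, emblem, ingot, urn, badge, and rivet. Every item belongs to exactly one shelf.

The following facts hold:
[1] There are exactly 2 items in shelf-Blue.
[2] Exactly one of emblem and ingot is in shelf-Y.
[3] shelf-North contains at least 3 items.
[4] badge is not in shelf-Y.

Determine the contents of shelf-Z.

shelf-Z = {}

From (4): badge ∉ shelf-Y.
Suppose gear ∈ shelf-Z: no assignment then satisfies all the clues, so gear ∉ shelf-Z.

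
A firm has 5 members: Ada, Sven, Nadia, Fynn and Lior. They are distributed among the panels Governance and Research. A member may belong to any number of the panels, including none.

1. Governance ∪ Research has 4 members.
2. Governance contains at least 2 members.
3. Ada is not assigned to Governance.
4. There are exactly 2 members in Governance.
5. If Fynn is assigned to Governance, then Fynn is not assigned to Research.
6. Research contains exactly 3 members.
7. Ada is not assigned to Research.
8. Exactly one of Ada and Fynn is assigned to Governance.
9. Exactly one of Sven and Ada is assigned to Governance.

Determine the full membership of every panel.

Governance = {Fynn, Sven}; Research = {Lior, Nadia, Sven}

From (3): Ada ∉ Governance.
From (7): Ada ∉ Research.
(8) (exactly one): Fynn ∈ Governance.
(9) (exactly one): Sven ∈ Governance.
(4): Governance already has 2, so the rest are out.
(5): Fynn ∉ Research.
(6): only 3 candidates remain for Research, so all are in.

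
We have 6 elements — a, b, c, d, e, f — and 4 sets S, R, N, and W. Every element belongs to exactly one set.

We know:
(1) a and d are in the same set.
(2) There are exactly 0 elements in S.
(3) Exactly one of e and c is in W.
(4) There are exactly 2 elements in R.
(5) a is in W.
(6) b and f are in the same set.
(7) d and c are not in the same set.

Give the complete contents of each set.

S = {}; R = {b, f}; N = {c}; W = {a, d, e}

From (5): a ∈ W.
(1): d matches a: d ∉ S.
(1): d matches a: d ∉ R.
(1): d matches a: d ∉ N.
(1): d matches a: d ∈ W.
(2): S already has 0, so the rest are out.
(7): c ∉ W.
(3) (exactly one): e ∈ W.
Suppose b ∉ R: no assignment then satisfies all the clues, so b ∈ R.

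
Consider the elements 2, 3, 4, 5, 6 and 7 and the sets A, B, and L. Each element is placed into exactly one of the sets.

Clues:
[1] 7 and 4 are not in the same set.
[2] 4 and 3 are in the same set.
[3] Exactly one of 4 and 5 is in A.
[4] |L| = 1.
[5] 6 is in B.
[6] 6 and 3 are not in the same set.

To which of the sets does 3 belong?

From (5): 6 ∈ B.
(6): 3 ∉ B.
(2): 4 matches 3: 4 ∉ B.
Suppose 3 ∉ A: no assignment then satisfies all the clues, so 3 ∈ A.

3: A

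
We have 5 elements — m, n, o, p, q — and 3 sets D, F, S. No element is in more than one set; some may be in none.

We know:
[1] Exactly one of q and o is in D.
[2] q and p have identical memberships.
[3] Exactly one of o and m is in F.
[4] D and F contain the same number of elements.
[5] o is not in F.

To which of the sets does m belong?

m: F

From (5): o ∉ F.
(3) (exactly one): m ∈ F.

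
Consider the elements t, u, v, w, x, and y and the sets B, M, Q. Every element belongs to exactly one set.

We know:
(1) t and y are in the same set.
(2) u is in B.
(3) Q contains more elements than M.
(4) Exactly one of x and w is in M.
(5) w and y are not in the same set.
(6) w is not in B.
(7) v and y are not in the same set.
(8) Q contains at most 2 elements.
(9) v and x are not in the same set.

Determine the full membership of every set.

B = {t, u, y}; M = {x}; Q = {v, w}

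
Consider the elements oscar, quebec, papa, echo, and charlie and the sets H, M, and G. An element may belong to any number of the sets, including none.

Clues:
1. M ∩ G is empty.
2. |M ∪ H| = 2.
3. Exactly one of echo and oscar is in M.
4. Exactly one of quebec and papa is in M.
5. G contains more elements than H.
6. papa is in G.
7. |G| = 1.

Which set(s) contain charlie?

charlie: none

From (6): papa ∈ G.
(1) (disjoint): papa ∉ M.
(4) (exactly one): quebec ∈ M.
(7): G already has 1, so the rest are out.
Suppose charlie ∈ H: no assignment then satisfies all the clues, so charlie ∉ H.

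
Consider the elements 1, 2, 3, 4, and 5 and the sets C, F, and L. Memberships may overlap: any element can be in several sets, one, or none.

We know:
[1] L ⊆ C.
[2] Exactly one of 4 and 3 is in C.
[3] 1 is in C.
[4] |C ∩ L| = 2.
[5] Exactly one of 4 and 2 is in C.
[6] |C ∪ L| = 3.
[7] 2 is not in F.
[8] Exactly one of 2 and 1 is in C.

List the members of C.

C = {1, 4, 5}

From (3): 1 ∈ C.
From (7): 2 ∉ F.
(8) (exactly one): 2 ∉ C.
(1) contrapositive: 2 ∉ L.
(5) (exactly one): 4 ∈ C.
(2) (exactly one): 3 ∉ C.
(1) contrapositive: 3 ∉ L.
Suppose 5 ∉ C: no assignment then satisfies all the clues, so 5 ∈ C.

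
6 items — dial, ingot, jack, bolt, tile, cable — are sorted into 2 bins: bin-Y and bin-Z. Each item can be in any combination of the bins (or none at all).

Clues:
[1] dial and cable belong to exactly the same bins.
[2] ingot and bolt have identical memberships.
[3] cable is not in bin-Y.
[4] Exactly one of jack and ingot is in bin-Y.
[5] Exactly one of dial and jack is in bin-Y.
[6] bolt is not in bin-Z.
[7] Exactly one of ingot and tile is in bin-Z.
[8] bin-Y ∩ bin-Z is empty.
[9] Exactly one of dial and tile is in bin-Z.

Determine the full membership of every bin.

From (3): cable ∉ bin-Y.
From (6): bolt ∉ bin-Z.
(1): dial matches cable: dial ∉ bin-Y.
(2): ingot matches bolt: ingot ∉ bin-Z.
(5) (exactly one): jack ∈ bin-Y.
(7) (exactly one): tile ∈ bin-Z.
(8) (disjoint): jack ∉ bin-Z.
(8) (disjoint): tile ∉ bin-Y.
(9) (exactly one): dial ∉ bin-Z.
(1): cable matches dial: cable ∉ bin-Z.
(4) (exactly one): ingot ∉ bin-Y.
(2): bolt matches ingot: bolt ∉ bin-Y.

bin-Y = {jack}; bin-Z = {tile}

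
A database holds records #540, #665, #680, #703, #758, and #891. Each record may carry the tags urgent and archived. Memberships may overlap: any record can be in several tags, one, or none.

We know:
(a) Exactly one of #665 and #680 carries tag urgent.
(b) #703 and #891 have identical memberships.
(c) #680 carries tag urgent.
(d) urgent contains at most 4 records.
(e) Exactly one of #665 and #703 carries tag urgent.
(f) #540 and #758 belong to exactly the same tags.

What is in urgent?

urgent = {#680, #703, #891}

From (c): #680 ∈ urgent.
(a) (exactly one): #665 ∉ urgent.
(e) (exactly one): #703 ∈ urgent.
(b): #891 matches #703: #891 ∈ urgent.
Suppose #540 ∈ urgent: no assignment then satisfies all the clues, so #540 ∉ urgent.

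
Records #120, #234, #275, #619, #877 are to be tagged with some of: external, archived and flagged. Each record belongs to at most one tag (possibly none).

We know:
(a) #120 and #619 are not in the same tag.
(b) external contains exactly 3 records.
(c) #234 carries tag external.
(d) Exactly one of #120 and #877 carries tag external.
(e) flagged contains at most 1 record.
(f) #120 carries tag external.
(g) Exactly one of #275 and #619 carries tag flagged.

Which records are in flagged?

From (c): #234 ∈ external.
From (f): #120 ∈ external.
(a): #619 ∉ external.
(d) (exactly one): #877 ∉ external.
(b): only 3 candidates remain for external, so all are in.
(g) (exactly one): #619 ∈ flagged.
(e): flagged already has 1, so the rest are out.

flagged = {#619}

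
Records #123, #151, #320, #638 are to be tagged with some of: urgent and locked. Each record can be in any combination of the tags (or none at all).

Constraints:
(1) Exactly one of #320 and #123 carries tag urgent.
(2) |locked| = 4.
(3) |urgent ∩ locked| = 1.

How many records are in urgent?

1

(2): only 4 candidates remain for locked, so all are in.
Suppose #151 ∈ urgent: no assignment then satisfies all the clues, so #151 ∉ urgent.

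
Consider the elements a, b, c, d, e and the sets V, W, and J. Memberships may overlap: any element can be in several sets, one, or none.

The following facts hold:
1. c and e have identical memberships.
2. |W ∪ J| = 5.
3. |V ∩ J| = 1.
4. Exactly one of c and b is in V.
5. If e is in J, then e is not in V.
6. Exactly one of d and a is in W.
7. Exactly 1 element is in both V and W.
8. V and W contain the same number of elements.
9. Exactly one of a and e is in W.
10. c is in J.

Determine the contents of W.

W = {a, b}

From (10): c ∈ J.
(1): e matches c: e ∈ J.
(5): e ∉ V.
(1): c matches e: c ∉ V.
(4) (exactly one): b ∈ V.
Suppose a ∉ W: no assignment then satisfies all the clues, so a ∈ W.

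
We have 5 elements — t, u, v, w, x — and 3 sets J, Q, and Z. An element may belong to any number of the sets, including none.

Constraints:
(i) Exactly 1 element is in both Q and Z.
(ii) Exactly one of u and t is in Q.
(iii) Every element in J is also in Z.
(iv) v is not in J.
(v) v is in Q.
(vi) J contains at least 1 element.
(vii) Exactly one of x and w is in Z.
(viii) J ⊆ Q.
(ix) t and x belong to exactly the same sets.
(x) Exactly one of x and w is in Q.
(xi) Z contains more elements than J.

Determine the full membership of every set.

J = {u}; Q = {u, v, w}; Z = {t, u, x}

From (iv): v ∉ J.
From (v): v ∈ Q.
Suppose t ∈ J: no assignment then satisfies all the clues, so t ∉ J.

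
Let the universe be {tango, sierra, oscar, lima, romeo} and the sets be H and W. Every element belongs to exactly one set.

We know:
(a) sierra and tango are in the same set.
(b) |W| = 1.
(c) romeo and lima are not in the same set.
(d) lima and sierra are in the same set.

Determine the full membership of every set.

H = {lima, oscar, sierra, tango}; W = {romeo}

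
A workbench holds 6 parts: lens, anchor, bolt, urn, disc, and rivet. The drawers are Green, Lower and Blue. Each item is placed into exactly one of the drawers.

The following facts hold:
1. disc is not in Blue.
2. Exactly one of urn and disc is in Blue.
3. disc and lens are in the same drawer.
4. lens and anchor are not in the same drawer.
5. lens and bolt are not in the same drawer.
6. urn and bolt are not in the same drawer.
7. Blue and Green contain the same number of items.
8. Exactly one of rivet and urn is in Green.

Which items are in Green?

Green = {bolt, rivet}

From (1): disc ∉ Blue.
(2) (exactly one): urn ∈ Blue.
(3): lens matches disc: lens ∉ Blue.
(6): bolt ∉ Blue.
(8) (exactly one): rivet ∈ Green.
Suppose lens ∈ Green: no assignment then satisfies all the clues, so lens ∉ Green.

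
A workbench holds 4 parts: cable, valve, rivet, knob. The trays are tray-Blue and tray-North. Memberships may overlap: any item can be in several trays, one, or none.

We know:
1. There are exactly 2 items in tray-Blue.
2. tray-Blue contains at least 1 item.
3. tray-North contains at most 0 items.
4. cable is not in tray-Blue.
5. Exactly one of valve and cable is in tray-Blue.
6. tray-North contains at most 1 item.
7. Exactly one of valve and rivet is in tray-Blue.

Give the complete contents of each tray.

From (4): cable ∉ tray-Blue.
(3): tray-North already has 0, so the rest are out.
(5) (exactly one): valve ∈ tray-Blue.
(7) (exactly one): rivet ∉ tray-Blue.
(1): only 2 candidates remain for tray-Blue, so all are in.

tray-Blue = {knob, valve}; tray-North = {}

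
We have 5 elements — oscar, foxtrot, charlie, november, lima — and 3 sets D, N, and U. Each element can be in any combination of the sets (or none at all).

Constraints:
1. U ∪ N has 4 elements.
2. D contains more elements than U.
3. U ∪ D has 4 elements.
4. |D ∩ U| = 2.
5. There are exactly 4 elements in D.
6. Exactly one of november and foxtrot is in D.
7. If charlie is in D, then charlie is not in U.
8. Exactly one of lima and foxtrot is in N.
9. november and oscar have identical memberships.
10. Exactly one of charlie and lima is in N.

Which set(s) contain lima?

lima: D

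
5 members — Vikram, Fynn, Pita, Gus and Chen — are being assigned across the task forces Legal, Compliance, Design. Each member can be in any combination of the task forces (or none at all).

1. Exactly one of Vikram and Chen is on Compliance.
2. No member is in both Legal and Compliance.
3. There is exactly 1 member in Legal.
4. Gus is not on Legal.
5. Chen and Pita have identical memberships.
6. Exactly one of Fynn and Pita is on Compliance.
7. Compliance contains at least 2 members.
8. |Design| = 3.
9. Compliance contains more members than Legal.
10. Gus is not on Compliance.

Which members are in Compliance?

Compliance = {Chen, Pita}

From (4): Gus ∉ Legal.
From (10): Gus ∉ Compliance.
Suppose Vikram ∈ Compliance: no assignment then satisfies all the clues, so Vikram ∉ Compliance.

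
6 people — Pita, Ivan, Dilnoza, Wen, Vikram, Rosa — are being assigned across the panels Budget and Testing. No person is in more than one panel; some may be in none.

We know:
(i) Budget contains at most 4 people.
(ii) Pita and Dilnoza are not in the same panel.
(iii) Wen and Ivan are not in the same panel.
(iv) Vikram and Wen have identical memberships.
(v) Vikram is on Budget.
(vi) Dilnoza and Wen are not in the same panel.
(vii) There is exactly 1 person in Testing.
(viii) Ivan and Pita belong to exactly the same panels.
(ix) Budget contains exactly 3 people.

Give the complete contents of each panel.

Budget = {Rosa, Vikram, Wen}; Testing = {Dilnoza}

From (v): Vikram ∈ Budget.
(iv): Wen matches Vikram: Wen ∈ Budget.
(vi): Dilnoza ∉ Budget.
(iii): Ivan ∉ Budget.
(viii): Pita matches Ivan: Pita ∉ Budget.
(ix): only 3 candidates remain for Budget, so all are in.
Suppose Pita ∈ Testing: no assignment then satisfies all the clues, so Pita ∉ Testing.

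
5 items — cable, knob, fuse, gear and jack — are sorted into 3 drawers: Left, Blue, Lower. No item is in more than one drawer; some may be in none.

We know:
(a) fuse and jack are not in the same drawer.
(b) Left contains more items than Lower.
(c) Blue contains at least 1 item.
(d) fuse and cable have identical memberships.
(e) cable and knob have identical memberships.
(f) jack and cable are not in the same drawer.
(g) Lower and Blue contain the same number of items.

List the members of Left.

Left = {cable, fuse, knob}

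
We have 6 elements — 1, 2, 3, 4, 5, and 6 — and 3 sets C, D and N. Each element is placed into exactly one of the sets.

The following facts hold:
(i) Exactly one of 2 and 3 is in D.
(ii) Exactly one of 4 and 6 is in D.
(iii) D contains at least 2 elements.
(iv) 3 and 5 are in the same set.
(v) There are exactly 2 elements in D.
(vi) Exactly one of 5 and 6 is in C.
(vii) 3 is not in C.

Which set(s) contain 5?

From (vii): 3 ∉ C.
(iv): 5 matches 3: 5 ∉ C.
(vi) (exactly one): 6 ∈ C.
(ii) (exactly one): 4 ∈ D.
Suppose 5 ∈ D: no assignment then satisfies all the clues, so 5 ∉ D.

5: N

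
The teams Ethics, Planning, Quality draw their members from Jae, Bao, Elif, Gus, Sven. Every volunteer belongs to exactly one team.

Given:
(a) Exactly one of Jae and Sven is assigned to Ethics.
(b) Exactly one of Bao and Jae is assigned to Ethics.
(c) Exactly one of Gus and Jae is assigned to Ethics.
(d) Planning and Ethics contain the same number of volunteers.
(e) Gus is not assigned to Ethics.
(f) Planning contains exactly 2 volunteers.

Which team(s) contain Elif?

From (e): Gus ∉ Ethics.
(c) (exactly one): Jae ∈ Ethics.
(a) (exactly one): Sven ∉ Ethics.
(b) (exactly one): Bao ∉ Ethics.
Suppose Elif ∉ Ethics: no assignment then satisfies all the clues, so Elif ∈ Ethics.

Elif: Ethics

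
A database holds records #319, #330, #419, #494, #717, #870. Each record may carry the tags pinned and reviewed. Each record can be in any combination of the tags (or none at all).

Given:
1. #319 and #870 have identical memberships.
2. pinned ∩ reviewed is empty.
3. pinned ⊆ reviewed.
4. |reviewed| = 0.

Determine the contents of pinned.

(4): reviewed already has 0, so the rest are out.
(3) contrapositive: #319 ∉ pinned.
(3) contrapositive: #330 ∉ pinned.
(3) contrapositive: #419 ∉ pinned.
(3) contrapositive: #494 ∉ pinned.
(3) contrapositive: #717 ∉ pinned.
(3) contrapositive: #870 ∉ pinned.

pinned = {}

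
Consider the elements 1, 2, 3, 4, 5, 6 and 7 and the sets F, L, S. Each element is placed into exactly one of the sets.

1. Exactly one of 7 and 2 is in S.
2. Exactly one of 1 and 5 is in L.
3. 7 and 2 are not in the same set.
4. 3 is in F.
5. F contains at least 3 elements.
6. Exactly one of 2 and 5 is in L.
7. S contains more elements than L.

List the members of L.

L = {5}

From (4): 3 ∈ F.
Suppose 1 ∈ L: no assignment then satisfies all the clues, so 1 ∉ L.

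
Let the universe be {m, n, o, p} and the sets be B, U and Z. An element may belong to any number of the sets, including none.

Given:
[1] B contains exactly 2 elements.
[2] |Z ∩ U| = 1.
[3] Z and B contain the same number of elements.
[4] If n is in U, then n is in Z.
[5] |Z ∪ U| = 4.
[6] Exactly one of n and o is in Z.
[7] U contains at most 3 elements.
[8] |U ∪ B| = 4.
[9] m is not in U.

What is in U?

U = {n, o, p}

From (9): m ∉ U.
Suppose n ∉ U: no assignment then satisfies all the clues, so n ∈ U.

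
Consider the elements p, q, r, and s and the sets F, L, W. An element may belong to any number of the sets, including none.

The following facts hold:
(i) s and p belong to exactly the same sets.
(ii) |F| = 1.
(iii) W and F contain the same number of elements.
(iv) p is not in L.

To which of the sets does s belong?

s: none

From (iv): p ∉ L.
(i): s matches p: s ∉ L.
Suppose s ∈ F: no assignment then satisfies all the clues, so s ∉ F.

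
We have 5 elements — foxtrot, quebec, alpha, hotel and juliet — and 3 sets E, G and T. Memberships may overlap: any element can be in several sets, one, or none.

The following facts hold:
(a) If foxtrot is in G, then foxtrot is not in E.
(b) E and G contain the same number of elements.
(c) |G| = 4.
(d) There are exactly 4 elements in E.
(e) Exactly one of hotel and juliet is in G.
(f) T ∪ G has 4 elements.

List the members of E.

E = {alpha, hotel, juliet, quebec}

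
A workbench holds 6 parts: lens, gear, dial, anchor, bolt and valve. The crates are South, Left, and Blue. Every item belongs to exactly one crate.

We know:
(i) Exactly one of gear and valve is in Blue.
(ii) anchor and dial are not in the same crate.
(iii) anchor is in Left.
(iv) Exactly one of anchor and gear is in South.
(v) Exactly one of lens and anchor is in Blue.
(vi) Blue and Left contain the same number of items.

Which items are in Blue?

Blue = {lens, valve}

From (iii): anchor ∈ Left.
(ii): dial ∉ Left.
(iv) (exactly one): gear ∈ South.
(v) (exactly one): lens ∈ Blue.
(i) (exactly one): valve ∈ Blue.
Suppose dial ∈ Blue: no assignment then satisfies all the clues, so dial ∉ Blue.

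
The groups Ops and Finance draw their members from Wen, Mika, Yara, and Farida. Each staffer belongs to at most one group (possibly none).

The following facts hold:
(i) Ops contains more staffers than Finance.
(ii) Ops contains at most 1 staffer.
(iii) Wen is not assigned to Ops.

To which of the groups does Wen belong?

Wen: none

From (iii): Wen ∉ Ops.
Suppose Wen ∈ Finance: no assignment then satisfies all the clues, so Wen ∉ Finance.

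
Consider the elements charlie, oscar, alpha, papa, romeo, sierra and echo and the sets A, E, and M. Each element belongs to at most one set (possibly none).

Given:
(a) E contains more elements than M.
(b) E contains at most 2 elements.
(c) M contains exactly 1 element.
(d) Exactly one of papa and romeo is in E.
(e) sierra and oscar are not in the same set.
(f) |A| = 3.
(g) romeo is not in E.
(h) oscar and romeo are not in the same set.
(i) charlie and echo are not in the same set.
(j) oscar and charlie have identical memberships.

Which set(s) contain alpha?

alpha: A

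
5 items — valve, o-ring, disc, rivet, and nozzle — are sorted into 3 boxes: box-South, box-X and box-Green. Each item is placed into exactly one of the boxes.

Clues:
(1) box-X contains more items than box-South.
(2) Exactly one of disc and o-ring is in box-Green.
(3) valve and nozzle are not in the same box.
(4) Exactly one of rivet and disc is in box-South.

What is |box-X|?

2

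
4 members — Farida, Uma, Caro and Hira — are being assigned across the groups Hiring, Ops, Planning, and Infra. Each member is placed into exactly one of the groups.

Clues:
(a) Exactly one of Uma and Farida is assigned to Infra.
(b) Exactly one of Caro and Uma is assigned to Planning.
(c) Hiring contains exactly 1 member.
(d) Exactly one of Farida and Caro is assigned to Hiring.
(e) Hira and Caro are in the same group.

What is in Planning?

Planning = {Caro, Hira}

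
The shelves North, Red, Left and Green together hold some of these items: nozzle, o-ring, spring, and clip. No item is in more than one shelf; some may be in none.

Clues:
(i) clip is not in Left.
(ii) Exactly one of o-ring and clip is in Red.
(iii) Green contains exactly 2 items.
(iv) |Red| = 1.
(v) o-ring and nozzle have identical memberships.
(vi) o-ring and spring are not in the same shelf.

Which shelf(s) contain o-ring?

o-ring: Green

From (i): clip ∉ Left.
Suppose o-ring ∈ North: no assignment then satisfies all the clues, so o-ring ∉ North.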